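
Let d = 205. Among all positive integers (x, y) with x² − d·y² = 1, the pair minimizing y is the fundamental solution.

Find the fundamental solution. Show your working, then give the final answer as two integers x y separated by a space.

39689 2772

√205 = [14; 3,6,1,4,1,6,3,28, …], period ℓ=8 (even) → k=7
k=0  a_k=14  p_k/q_k = 14/1
…
k=2  a_k=6  p_k/q_k = 272/19
k=3  a_k=1  p_k/q_k = 315/22
k=4  a_k=4  p_k/q_k = 1532/107
k=5  a_k=1  p_k/q_k = 1847/129
k=6  a_k=6  p_k/q_k = 12614/881
k=7  a_k=3  p_k/q_k = 39689/2772
fundamental: x₁=39689, y₁=2772  (since 1575216721 − 205·7683984 = 1)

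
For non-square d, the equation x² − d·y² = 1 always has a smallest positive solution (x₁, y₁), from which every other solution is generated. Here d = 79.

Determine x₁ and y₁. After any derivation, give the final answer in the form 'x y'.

80 9

[8; 1,7,1,16] for √79; ℓ=4 ⇒ convergent index 3
i=0: a=8 ⇒ p=8, q=1
i=1: a=1 ⇒ p=9, q=1
i=2: a=7 ⇒ p=71, q=8
i=3: a=1 ⇒ p=80, q=9
fundamental: x₁=80, y₁=9  (since 6400 − 79·81 = 1)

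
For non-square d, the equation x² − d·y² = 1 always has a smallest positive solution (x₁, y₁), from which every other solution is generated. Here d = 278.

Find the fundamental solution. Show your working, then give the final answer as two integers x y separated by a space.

d=278: √d = [16; 1,2,16,2,1,32] (ℓ=6, even), read p_5/q_5
i=0: a=16 ⇒ p=16, q=1
i=1: a=1 ⇒ p=17, q=1
i=2: a=2 ⇒ p=50, q=3
…
i=4: a=2 ⇒ p=1684, q=101
i=5: a=1 ⇒ p=2501, q=150
→ (2501, 150).  Check: 2501²=6255001, 278·150²=6255000, difference 1.

2501 150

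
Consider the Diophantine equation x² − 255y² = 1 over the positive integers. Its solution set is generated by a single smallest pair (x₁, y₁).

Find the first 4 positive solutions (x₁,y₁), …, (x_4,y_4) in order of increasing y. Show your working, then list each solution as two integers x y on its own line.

16 1
511 32
16336 1023
522241 32704

√255 → a₀=15, period (1,30); ℓ=2 even so k=1
i=0: a=15 ⇒ p=15, q=1
i=1: a=1 ⇒ p=16, q=1
fundamental: x₁=16, y₁=1  (since 256 − 255·1 = 1)
(16+1√255)^2 = 511 + 32√255
(16+1√255)^3 = 16336 + 1023√255
(16+1√255)^4 = 522241 + 32704√255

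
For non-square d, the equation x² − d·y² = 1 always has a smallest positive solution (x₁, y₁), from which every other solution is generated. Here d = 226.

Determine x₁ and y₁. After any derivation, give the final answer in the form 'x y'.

451 30

√226 = [15; 30, …], period ℓ=1 (odd) → k=1
step 0: (15, 1)  from 15·(1,0) + (0,1)
step 1: (451, 30)  from 30·(15,1) + (1,0)
fundamental: x₁=451, y₁=30  (since 203401 − 226·900 = 1)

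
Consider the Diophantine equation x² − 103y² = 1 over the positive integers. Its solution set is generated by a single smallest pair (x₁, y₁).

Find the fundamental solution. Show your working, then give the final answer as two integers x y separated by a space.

227528 22419

d=103: √d = [10; 6,1,2,1,1,9,1,1,2,1,6,20] (ℓ=12, even), read p_11/q_11
a_0=10:  p_0=10·1+0=10,  q_0=10·0+1=1
…
a_2=1:  p_2=1·61+10=71,  q_2=1·6+1=7
…
a_4=1:  p_4=1·203+71=274,  q_4=1·20+7=27
a_5=1:  p_5=1·274+203=477,  q_5=1·27+20=47
…
a_8=1:  p_8=1·5044+4567=9611,  q_8=1·497+450=947
a_9=2:  p_9=2·9611+5044=24266,  q_9=2·947+497=2391
a_10=1:  p_10=1·24266+9611=33877,  q_10=1·2391+947=3338
a_11=6:  p_11=6·33877+24266=227528,  q_11=6·3338+2391=22419
→ (227528, 22419).  Check: 227528²=51768990784, 103·22419²=51768990783, difference 1.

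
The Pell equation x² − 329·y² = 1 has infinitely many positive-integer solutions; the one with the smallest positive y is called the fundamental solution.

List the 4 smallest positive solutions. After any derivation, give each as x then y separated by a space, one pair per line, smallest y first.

2376415 131016
11294696504449 622696775280
53681772387237964255 2959571914453911384
255140338255224918953587201 14066342182173360946441440

[18; 7,4,2,1,1,4,1,1,2,4,7,36] for √329; ℓ=12 ⇒ convergent index 11
k=0  a_k=18  p_k/q_k = 18/1
k=1  a_k=7  p_k/q_k = 127/7
k=2  a_k=4  p_k/q_k = 526/29
…
k=4  a_k=1  p_k/q_k = 1705/94
…
k=6  a_k=4  p_k/q_k = 13241/730
k=7  a_k=1  p_k/q_k = 16125/889
k=8  a_k=1  p_k/q_k = 29366/1619
…
k=10  a_k=4  p_k/q_k = 328794/18127
k=11  a_k=7  p_k/q_k = 2376415/131016
→ (2376415, 131016).  Check: 2376415²=5647348252225, 329·131016²=5647348252224, difference 1.
k=2:  x_2 = 2376415·2376415+329·131016·131016 = 11294696504449,  y_2 = 2376415·131016+131016·2376415 = 622696775280
k=3:  x_3 = 2376415·11294696504449+329·131016·622696775280 = 53681772387237964255,  y_3 = 2376415·622696775280+131016·11294696504449 = 2959571914453911384
k=4:  x_4 = 2376415·53681772387237964255+329·131016·2959571914453911384 = 255140338255224918953587201,  y_4 = 2376415·2959571914453911384+131016·53681772387237964255 = 14066342182173360946441440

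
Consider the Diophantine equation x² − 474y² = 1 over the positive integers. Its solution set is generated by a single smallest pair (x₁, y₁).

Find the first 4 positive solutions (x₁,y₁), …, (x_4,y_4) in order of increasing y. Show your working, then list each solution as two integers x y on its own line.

193549 8890
74922430801 3441301220
29002323118011949 1332120819650670
11226741274261267003201 515661305041693754440

d=474: √d = [21; 1,3,2,1,1,…,3,1,42] (ℓ=14, even), read p_13/q_13
i=0: a=21 ⇒ p=21, q=1
…
i=3: a=2 ⇒ p=196, q=9
…
i=7: a=6 ⇒ p=5051, q=232
i=8: a=1 ⇒ p=5813, q=267
i=9: a=1 ⇒ p=10864, q=499
i=10: a=1 ⇒ p=16677, q=766
…
i=12: a=3 ⇒ p=149331, q=6859
i=13: a=1 ⇒ p=193549, q=8890
fundamental: x₁=193549, y₁=8890  (since 37461215401 − 474·79032100 = 1)
n=2: (193549,8890)∘(193549,8890) = (193549·193549+474·8890·8890, 193549·8890+8890·193549) = (74922430801,3441301220)
n=3: (74922430801,3441301220)∘(193549,8890) = (193549·74922430801+474·8890·3441301220, 193549·3441301220+8890·74922430801) = (29002323118011949,1332120819650670)
n=4: (29002323118011949,1332120819650670)∘(193549,8890) = (193549·29002323118011949+474·8890·1332120819650670, 193549·1332120819650670+8890·29002323118011949) = (11226741274261267003201,515661305041693754440)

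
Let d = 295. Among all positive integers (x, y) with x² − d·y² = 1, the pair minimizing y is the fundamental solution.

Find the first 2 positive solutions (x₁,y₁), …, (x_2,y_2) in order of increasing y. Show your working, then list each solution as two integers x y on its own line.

d=295: √d = [17; 5,1,2,3,2,6,2,3,2,1,5,34] (ℓ=12, even), read p_11/q_11
k=0  a_k=17  p_k/q_k = 17/1
k=1  a_k=5  p_k/q_k = 86/5
k=2  a_k=1  p_k/q_k = 103/6
k=3  a_k=2  p_k/q_k = 292/17
k=4  a_k=3  p_k/q_k = 979/57
k=5  a_k=2  p_k/q_k = 2250/131
k=6  a_k=6  p_k/q_k = 14479/843
k=7  a_k=2  p_k/q_k = 31208/1817
…
k=9  a_k=2  p_k/q_k = 247414/14405
k=10  a_k=1  p_k/q_k = 355517/20699
k=11  a_k=5  p_k/q_k = 2024999/117900
→ (2024999, 117900).  Check: 2024999²=4100620950001, 295·117900²=4100620950000, difference 1.
n=2: (2024999,117900)∘(2024999,117900) = (2024999·2024999+295·117900·117900, 2024999·117900+117900·2024999) = (8201241900001,477494764200)

2024999 117900
8201241900001 477494764200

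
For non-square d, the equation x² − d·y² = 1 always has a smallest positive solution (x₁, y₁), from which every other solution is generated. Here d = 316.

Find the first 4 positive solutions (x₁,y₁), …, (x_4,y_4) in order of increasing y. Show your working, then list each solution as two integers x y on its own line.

12799 720
327628801 18430560
8386642035199 471785474160
214681262489395201 12076764549117120

√316 = [17; 1,3,2,8,2,3,1,34, …], period ℓ=8 (even) → k=7
k=0  a_k=17  p_k/q_k = 17/1
k=1  a_k=1  p_k/q_k = 18/1
k=2  a_k=3  p_k/q_k = 71/4
…
k=4  a_k=8  p_k/q_k = 1351/76
k=5  a_k=2  p_k/q_k = 2862/161
k=6  a_k=3  p_k/q_k = 9937/559
k=7  a_k=1  p_k/q_k = 12799/720
(x₁, y₁) = (12799, 720);  12799² − 316·720² = 1 ✓
(12799+720√316)^2 = 327628801 + 18430560√316
(12799+720√316)^3 = 8386642035199 + 471785474160√316
(12799+720√316)^4 = 214681262489395201 + 12076764549117120√316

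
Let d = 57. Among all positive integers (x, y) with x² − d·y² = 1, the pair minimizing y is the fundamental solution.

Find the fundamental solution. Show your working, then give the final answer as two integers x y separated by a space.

[7; 1,1,4,1,1,14] for √57; ℓ=6 ⇒ convergent index 5
i=0: a=7 ⇒ p=7, q=1
…
i=3: a=4 ⇒ p=68, q=9
i=4: a=1 ⇒ p=83, q=11
i=5: a=1 ⇒ p=151, q=20
fundamental: x₁=151, y₁=20  (since 22801 − 57·400 = 1)

151 20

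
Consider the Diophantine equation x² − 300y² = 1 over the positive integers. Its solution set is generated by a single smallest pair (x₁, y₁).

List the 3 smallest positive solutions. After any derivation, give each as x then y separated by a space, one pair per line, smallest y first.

√300 → a₀=17, period (3,8,3,34); ℓ=4 even so k=3
i=0: a=17 ⇒ p=17, q=1
…
i=2: a=8 ⇒ p=433, q=25
i=3: a=3 ⇒ p=1351, q=78
→ (1351, 78).  Check: 1351²=1825201, 300·78²=1825200, difference 1.
(x_2, y_2) = (1351·1351 + 300·78·78, 1351·78 + 78·1351) = (3650401, 210756)
(x_3, y_3) = (1351·3650401 + 300·78·210756, 1351·210756 + 78·3650401) = (9863382151, 569462634)

1351 78
3650401 210756
9863382151 569462634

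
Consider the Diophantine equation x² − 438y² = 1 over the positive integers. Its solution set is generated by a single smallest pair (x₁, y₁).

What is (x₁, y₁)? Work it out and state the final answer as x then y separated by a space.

√438 = [20; 1,12,1,40, …], period ℓ=4 (even) → k=3
k=0  a_k=20  p_k/q_k = 20/1
k=1  a_k=1  p_k/q_k = 21/1
k=2  a_k=12  p_k/q_k = 272/13
k=3  a_k=1  p_k/q_k = 293/14
fundamental: x₁=293, y₁=14  (since 85849 − 438·196 = 1)

293 14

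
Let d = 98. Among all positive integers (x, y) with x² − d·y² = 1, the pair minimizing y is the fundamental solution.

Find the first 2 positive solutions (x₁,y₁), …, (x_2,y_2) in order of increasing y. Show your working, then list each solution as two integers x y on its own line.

99 10
19601 1980

√98 → a₀=9, period (1,8,1,18); ℓ=4 even so k=3
i=0: a=9 ⇒ p=9, q=1
…
i=2: a=8 ⇒ p=89, q=9
i=3: a=1 ⇒ p=99, q=10
fundamental: x₁=99, y₁=10  (since 9801 − 98·100 = 1)
k=2:  x_2 = 99·99+98·10·10 = 19601,  y_2 = 99·10+10·99 = 1980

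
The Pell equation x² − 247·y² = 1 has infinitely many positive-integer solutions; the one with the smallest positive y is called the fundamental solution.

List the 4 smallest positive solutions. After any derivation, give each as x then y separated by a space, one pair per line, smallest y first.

√247 → a₀=15, period (1,2,1,1,9,1,9,1,1,2,1,30); ℓ=12 even so k=11
i=0: a=15 ⇒ p=15, q=1
i=1: a=1 ⇒ p=16, q=1
i=2: a=2 ⇒ p=47, q=3
…
i=4: a=1 ⇒ p=110, q=7
…
i=6: a=1 ⇒ p=1163, q=74
…
i=8: a=1 ⇒ p=12683, q=807
i=9: a=1 ⇒ p=24203, q=1540
i=10: a=2 ⇒ p=61089, q=3887
i=11: a=1 ⇒ p=85292, q=5427
(x₁, y₁) = (85292, 5427);  85292² − 247·5427² = 1 ✓
k=2:  x_2 = 85292·85292+247·5427·5427 = 14549450527,  y_2 = 85292·5427+5427·85292 = 925759368
k=3:  x_3 = 85292·14549450527+247·5427·925759368 = 2481903468612476,  y_3 = 85292·925759368+5427·14549450527 = 157919736025485
k=4:  x_4 = 85292·2481903468612476+247·5427·157919736025485 = 423373021275241155457,  y_4 = 85292·157919736025485+5427·2481903468612476 = 26938580249245573872

85292 5427
14549450527 925759368
2481903468612476 157919736025485
423373021275241155457 26938580249245573872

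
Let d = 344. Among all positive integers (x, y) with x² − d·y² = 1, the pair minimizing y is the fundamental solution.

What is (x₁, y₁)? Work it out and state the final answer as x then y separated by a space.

[18; 1,1,4,1,3,1,4,1,1,36] for √344; ℓ=10 ⇒ convergent index 9
a_0=18:  p_0=18·1+0=18,  q_0=18·0+1=1
a_1=1:  p_1=1·18+1=19,  q_1=1·1+0=1
a_2=1:  p_2=1·19+18=37,  q_2=1·1+1=2
…
a_4=1:  p_4=1·167+37=204,  q_4=1·9+2=11
a_5=3:  p_5=3·204+167=779,  q_5=3·11+9=42
a_6=1:  p_6=1·779+204=983,  q_6=1·42+11=53
a_7=4:  p_7=4·983+779=4711,  q_7=4·53+42=254
a_8=1:  p_8=1·4711+983=5694,  q_8=1·254+53=307
a_9=1:  p_9=1·5694+4711=10405,  q_9=1·307+254=561
→ (10405, 561).  Check: 10405²=108264025, 344·561²=108264024, difference 1.

10405 561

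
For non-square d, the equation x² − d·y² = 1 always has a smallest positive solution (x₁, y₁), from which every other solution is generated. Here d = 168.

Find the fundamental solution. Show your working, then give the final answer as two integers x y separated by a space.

13 1

[12; 1,24] for √168; ℓ=2 ⇒ convergent index 1
i=0: a=12 ⇒ p=12, q=1
i=1: a=1 ⇒ p=13, q=1
(x₁, y₁) = (13, 1);  13² − 168·1² = 1 ✓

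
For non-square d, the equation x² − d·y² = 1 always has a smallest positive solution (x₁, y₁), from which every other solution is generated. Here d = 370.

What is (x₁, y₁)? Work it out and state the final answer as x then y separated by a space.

d=370: √d = [19; 4,4,38] (ℓ=3, odd), read p_5/q_5
i=0: a=19 ⇒ p=19, q=1
…
i=4: a=4 ⇒ p=50339, q=2617
i=5: a=4 ⇒ p=213859, q=11118
(x₁, y₁) = (213859, 11118);  213859² − 370·11118² = 1 ✓

213859 11118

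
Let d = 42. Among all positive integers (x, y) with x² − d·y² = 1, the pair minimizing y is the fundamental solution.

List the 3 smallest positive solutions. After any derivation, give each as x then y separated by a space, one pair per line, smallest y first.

13 2
337 52
8749 1350

√42 = [6; 2,12, …], period ℓ=2 (even) → k=1
step 0: (6, 1)  from 6·(1,0) + (0,1)
step 1: (13, 2)  from 2·(6,1) + (1,0)
→ (13, 2).  Check: 13²=169, 42·2²=168, difference 1.
k=2:  x_2 = 13·13+42·2·2 = 337,  y_2 = 13·2+2·13 = 52
k=3:  x_3 = 13·337+42·2·52 = 8749,  y_3 = 13·52+2·337 = 1350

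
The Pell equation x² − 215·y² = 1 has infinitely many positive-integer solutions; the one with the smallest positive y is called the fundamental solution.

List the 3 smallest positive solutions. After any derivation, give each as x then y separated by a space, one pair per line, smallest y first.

d=215: √d = [14; 1,1,1,28] (ℓ=4, even), read p_3/q_3
step 0: (14, 1)  from 14·(1,0) + (0,1)
step 1: (15, 1)  from 1·(14,1) + (1,0)
step 2: (29, 2)  from 1·(15,1) + (14,1)
step 3: (44, 3)  from 1·(29,2) + (15,1)
(x₁, y₁) = (44, 3);  44² − 215·3² = 1 ✓
n=2: (44,3)∘(44,3) = (44·44+215·3·3, 44·3+3·44) = (3871,264)
n=3: (3871,264)∘(44,3) = (44·3871+215·3·264, 44·264+3·3871) = (340604,23229)

44 3
3871 264
340604 23229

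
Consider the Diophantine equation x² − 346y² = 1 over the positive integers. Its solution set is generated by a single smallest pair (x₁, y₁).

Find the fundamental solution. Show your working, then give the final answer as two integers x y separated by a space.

d=346: √d = [18; 1,1,1,1,36] (ℓ=5, odd), read p_9/q_9
a_0=18:  p_0=18·1+0=18,  q_0=18·0+1=1
a_1=1:  p_1=1·18+1=19,  q_1=1·1+0=1
a_2=1:  p_2=1·19+18=37,  q_2=1·1+1=2
…
a_7=1:  p_7=1·3497+3404=6901,  q_7=1·188+183=371
a_8=1:  p_8=1·6901+3497=10398,  q_8=1·371+188=559
a_9=1:  p_9=1·10398+6901=17299,  q_9=1·559+371=930
(x₁, y₁) = (17299, 930);  17299² − 346·930² = 1 ✓

17299 930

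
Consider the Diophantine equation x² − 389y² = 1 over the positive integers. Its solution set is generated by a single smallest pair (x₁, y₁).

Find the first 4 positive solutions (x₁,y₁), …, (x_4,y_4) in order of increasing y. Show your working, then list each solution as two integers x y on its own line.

3287049 166660
21609382256801 1095639172680
142062196675667653449 7202839293837075980
933930803041091759821507201 47352171395934637886793360

d=389: √d = [19; 1,2,1,1,1,1,2,1,38] (ℓ=9, odd), read p_17/q_17
i=0: a=19 ⇒ p=19, q=1
i=1: a=1 ⇒ p=20, q=1
…
i=4: a=1 ⇒ p=138, q=7
i=5: a=1 ⇒ p=217, q=11
i=6: a=1 ⇒ p=355, q=18
i=7: a=2 ⇒ p=927, q=47
i=8: a=1 ⇒ p=1282, q=65
…
i=13: a=1 ⇒ p=353911, q=17944
i=14: a=1 ⇒ p=556329, q=28207
i=15: a=1 ⇒ p=910240, q=46151
i=16: a=2 ⇒ p=2376809, q=120509
i=17: a=1 ⇒ p=3287049, q=166660
(x₁, y₁) = (3287049, 166660);  3287049² − 389·166660² = 1 ✓
k=2:  x_2 = 3287049·3287049+389·166660·166660 = 21609382256801,  y_2 = 3287049·166660+166660·3287049 = 1095639172680
k=3:  x_3 = 3287049·21609382256801+389·166660·1095639172680 = 142062196675667653449,  y_3 = 3287049·1095639172680+166660·21609382256801 = 7202839293837075980
k=4:  x_4 = 3287049·142062196675667653449+389·166660·7202839293837075980 = 933930803041091759821507201,  y_4 = 3287049·7202839293837075980+166660·142062196675667653449 = 47352171395934637886793360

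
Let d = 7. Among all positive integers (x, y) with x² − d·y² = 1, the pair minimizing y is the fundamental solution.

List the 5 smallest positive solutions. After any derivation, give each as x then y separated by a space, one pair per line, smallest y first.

8 3
127 48
2024 765
32257 12192
514088 194307

[2; 1,1,1,4] for √7; ℓ=4 ⇒ convergent index 3
step 0: (2, 1)  from 2·(1,0) + (0,1)
step 1: (3, 1)  from 1·(2,1) + (1,0)
step 2: (5, 2)  from 1·(3,1) + (2,1)
step 3: (8, 3)  from 1·(5,2) + (3,1)
(x₁, y₁) = (8, 3);  8² − 7·3² = 1 ✓
(8+3√7)^2 = 127 + 48√7
(8+3√7)^3 = 2024 + 765√7
(8+3√7)^4 = 32257 + 12192√7
(8+3√7)^5 = 514088 + 194307√7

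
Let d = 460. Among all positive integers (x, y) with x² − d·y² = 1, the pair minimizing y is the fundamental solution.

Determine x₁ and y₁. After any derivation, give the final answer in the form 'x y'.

2535751 118230

[21; 2,4,3,1,2,10,2,1,3,4,2,42] for √460; ℓ=12 ⇒ convergent index 11
a_0=21:  p_0=21·1+0=21,  q_0=21·0+1=1
…
a_2=4:  p_2=4·43+21=193,  q_2=4·2+1=9
a_3=3:  p_3=3·193+43=622,  q_3=3·9+2=29
…
a_5=2:  p_5=2·815+622=2252,  q_5=2·38+29=105
…
a_8=1:  p_8=1·48922+23335=72257,  q_8=1·2281+1088=3369
…
a_10=4:  p_10=4·265693+72257=1135029,  q_10=4·12388+3369=52921
a_11=2:  p_11=2·1135029+265693=2535751,  q_11=2·52921+12388=118230
→ (2535751, 118230).  Check: 2535751²=6430033134001, 460·118230²=6430033134000, difference 1.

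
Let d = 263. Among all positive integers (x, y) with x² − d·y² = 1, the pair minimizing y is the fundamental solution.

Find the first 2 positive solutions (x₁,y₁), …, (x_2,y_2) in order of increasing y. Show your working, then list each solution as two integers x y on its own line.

139128 8579
38713200767 2387158224

√263 = [16; 4,1,1,1,1,15,1,1,1,1,4,32, …], period ℓ=12 (even) → k=11
i=0: a=16 ⇒ p=16, q=1
i=1: a=4 ⇒ p=65, q=4
i=2: a=1 ⇒ p=81, q=5
i=3: a=1 ⇒ p=146, q=9
i=4: a=1 ⇒ p=227, q=14
i=5: a=1 ⇒ p=373, q=23
…
i=9: a=1 ⇒ p=18212, q=1123
i=10: a=1 ⇒ p=30229, q=1864
i=11: a=4 ⇒ p=139128, q=8579
(x₁, y₁) = (139128, 8579);  139128² − 263·8579² = 1 ✓
(x_2, y_2) = (139128·139128 + 263·8579·8579, 139128·8579 + 8579·139128) = (38713200767, 2387158224)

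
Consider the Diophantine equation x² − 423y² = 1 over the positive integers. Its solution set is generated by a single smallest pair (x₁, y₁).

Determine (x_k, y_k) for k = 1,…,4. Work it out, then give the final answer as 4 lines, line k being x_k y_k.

4607 224
42448897 2063936
391124132351 19017106080
3603817713033217 175223613357184

√423 → a₀=20, period (1,1,3,4,3,1,1,40); ℓ=8 even so k=7
i=0: a=20 ⇒ p=20, q=1
i=1: a=1 ⇒ p=21, q=1
i=2: a=1 ⇒ p=41, q=2
i=3: a=3 ⇒ p=144, q=7
i=4: a=4 ⇒ p=617, q=30
i=5: a=3 ⇒ p=1995, q=97
i=6: a=1 ⇒ p=2612, q=127
i=7: a=1 ⇒ p=4607, q=224
→ (4607, 224).  Check: 4607²=21224449, 423·224²=21224448, difference 1.
k=2:  x_2 = 4607·4607+423·224·224 = 42448897,  y_2 = 4607·224+224·4607 = 2063936
k=3:  x_3 = 4607·42448897+423·224·2063936 = 391124132351,  y_3 = 4607·2063936+224·42448897 = 19017106080
k=4:  x_4 = 4607·391124132351+423·224·19017106080 = 3603817713033217,  y_4 = 4607·19017106080+224·391124132351 = 175223613357184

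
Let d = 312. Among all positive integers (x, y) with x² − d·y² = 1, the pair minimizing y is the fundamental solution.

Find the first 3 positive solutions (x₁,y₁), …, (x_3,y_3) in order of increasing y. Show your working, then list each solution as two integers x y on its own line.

53 3
5617 318
595349 33705

√312 → a₀=17, period (1,1,1,34); ℓ=4 even so k=3
a_0=17:  p_0=17·1+0=17,  q_0=17·0+1=1
…
a_2=1:  p_2=1·18+17=35,  q_2=1·1+1=2
a_3=1:  p_3=1·35+18=53,  q_3=1·2+1=3
→ (53, 3).  Check: 53²=2809, 312·3²=2808, difference 1.
(53+3√312)^2 = 5617 + 318√312
(53+3√312)^3 = 595349 + 33705√312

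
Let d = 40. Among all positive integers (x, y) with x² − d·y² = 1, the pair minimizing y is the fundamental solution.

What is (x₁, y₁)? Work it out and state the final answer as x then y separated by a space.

19 3

[6; 3,12] for √40; ℓ=2 ⇒ convergent index 1
i=0: a=6 ⇒ p=6, q=1
i=1: a=3 ⇒ p=19, q=3
fundamental: x₁=19, y₁=3  (since 361 − 40·9 = 1)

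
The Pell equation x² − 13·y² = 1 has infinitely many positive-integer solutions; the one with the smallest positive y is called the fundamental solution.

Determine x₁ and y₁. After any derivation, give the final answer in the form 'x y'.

d=13: √d = [3; 1,1,1,1,6] (ℓ=5, odd), read p_9/q_9
step 0: (3, 1)  from 3·(1,0) + (0,1)
…
step 3: (11, 3)  from 1·(7,2) + (4,1)
…
step 5: (119, 33)  from 6·(18,5) + (11,3)
step 6: (137, 38)  from 1·(119,33) + (18,5)
…
step 8: (393, 109)  from 1·(256,71) + (137,38)
step 9: (649, 180)  from 1·(393,109) + (256,71)
(x₁, y₁) = (649, 180);  649² − 13·180² = 1 ✓

649 180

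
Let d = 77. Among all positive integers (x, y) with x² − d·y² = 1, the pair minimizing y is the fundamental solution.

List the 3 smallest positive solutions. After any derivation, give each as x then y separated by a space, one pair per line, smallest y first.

351 40
246401 28080
172973151 19712120

√77 = [8; 1,3,2,3,1,16, …], period ℓ=6 (even) → k=5
k=0  a_k=8  p_k/q_k = 8/1
…
k=2  a_k=3  p_k/q_k = 35/4
…
k=4  a_k=3  p_k/q_k = 272/31
k=5  a_k=1  p_k/q_k = 351/40
fundamental: x₁=351, y₁=40  (since 123201 − 77·1600 = 1)
k=2:  x_2 = 351·351+77·40·40 = 246401,  y_2 = 351·40+40·351 = 28080
k=3:  x_3 = 351·246401+77·40·28080 = 172973151,  y_3 = 351·28080+40·246401 = 19712120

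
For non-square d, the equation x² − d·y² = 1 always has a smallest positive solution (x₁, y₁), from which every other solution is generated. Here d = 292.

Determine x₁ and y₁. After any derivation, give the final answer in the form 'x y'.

2281249 133500

[17; 11,2,1,3,8,3,1,2,11,34] for √292; ℓ=10 ⇒ convergent index 9
i=0: a=17 ⇒ p=17, q=1
i=1: a=11 ⇒ p=188, q=11
i=2: a=2 ⇒ p=393, q=23
…
i=8: a=2 ⇒ p=200767, q=11749
i=9: a=11 ⇒ p=2281249, q=133500
fundamental: x₁=2281249, y₁=133500  (since 5204097000001 − 292·17822250000 = 1)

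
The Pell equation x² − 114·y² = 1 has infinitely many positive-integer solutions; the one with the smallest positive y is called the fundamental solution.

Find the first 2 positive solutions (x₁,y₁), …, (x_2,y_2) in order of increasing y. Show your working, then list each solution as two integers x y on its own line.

[10; 1,2,10,2,1,20] for √114; ℓ=6 ⇒ convergent index 5
step 0: (10, 1)  from 10·(1,0) + (0,1)
…
step 4: (694, 65)  from 2·(331,31) + (32,3)
step 5: (1025, 96)  from 1·(694,65) + (331,31)
fundamental: x₁=1025, y₁=96  (since 1050625 − 114·9216 = 1)
(x_2, y_2) = (1025·1025 + 114·96·96, 1025·96 + 96·1025) = (2101249, 196800)

1025 96
2101249 196800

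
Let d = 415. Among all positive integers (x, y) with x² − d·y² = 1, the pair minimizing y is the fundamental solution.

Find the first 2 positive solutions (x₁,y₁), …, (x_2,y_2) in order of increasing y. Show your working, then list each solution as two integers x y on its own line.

18412804 903849
678062702284831 33284788965192

d=415: √d = [20; 2,1,2,4,6,…,1,2,40] (ℓ=16, even), read p_15/q_15
step 0: (20, 1)  from 20·(1,0) + (0,1)
step 1: (41, 2)  from 2·(20,1) + (1,0)
step 2: (61, 3)  from 1·(41,2) + (20,1)
step 3: (163, 8)  from 2·(61,3) + (41,2)
step 4: (713, 35)  from 4·(163,8) + (61,3)
…
step 6: (5154, 253)  from 1·(4441,218) + (713,35)
step 7: (9595, 471)  from 1·(5154,253) + (4441,218)
…
step 10: (77473, 3803)  from 1·(43534,2137) + (33939,1666)
step 11: (508372, 24955)  from 6·(77473,3803) + (43534,2137)
step 12: (2110961, 103623)  from 4·(508372,24955) + (77473,3803)
step 13: (4730294, 232201)  from 2·(2110961,103623) + (508372,24955)
step 14: (6841255, 335824)  from 1·(4730294,232201) + (2110961,103623)
step 15: (18412804, 903849)  from 2·(6841255,335824) + (4730294,232201)
fundamental: x₁=18412804, y₁=903849  (since 339031351142416 − 415·816943014801 = 1)
(x_2, y_2) = (18412804·18412804 + 415·903849·903849, 18412804·903849 + 903849·18412804) = (678062702284831, 33284788965192)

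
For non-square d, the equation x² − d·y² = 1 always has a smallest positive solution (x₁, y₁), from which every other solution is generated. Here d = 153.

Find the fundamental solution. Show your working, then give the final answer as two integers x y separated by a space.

2177 176

√153 → a₀=12, period (2,1,2,2,2,1,2,24); ℓ=8 even so k=7
a_0=12:  p_0=12·1+0=12,  q_0=12·0+1=1
a_1=2:  p_1=2·12+1=25,  q_1=2·1+0=2
a_2=1:  p_2=1·25+12=37,  q_2=1·2+1=3
…
a_4=2:  p_4=2·99+37=235,  q_4=2·8+3=19
…
a_6=1:  p_6=1·569+235=804,  q_6=1·46+19=65
a_7=2:  p_7=2·804+569=2177,  q_7=2·65+46=176
(x₁, y₁) = (2177, 176);  2177² − 153·176² = 1 ✓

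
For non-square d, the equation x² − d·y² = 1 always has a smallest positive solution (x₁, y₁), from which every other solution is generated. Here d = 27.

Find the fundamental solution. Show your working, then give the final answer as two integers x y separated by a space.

26 5

√27 → a₀=5, period (5,10); ℓ=2 even so k=1
k=0  a_k=5  p_k/q_k = 5/1
k=1  a_k=5  p_k/q_k = 26/5
→ (26, 5).  Check: 26²=676, 27·5²=675, difference 1.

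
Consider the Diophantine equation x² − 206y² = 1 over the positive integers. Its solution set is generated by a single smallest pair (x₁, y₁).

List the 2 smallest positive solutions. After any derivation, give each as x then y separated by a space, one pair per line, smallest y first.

[14; 2,1,5,14,5,1,2,28] for √206; ℓ=8 ⇒ convergent index 7
k=0  a_k=14  p_k/q_k = 14/1
…
k=3  a_k=5  p_k/q_k = 244/17
…
k=5  a_k=5  p_k/q_k = 17539/1222
k=6  a_k=1  p_k/q_k = 20998/1463
k=7  a_k=2  p_k/q_k = 59535/4148
→ (59535, 4148).  Check: 59535²=3544416225, 206·4148²=3544416224, difference 1.
(x_2, y_2) = (59535·59535 + 206·4148·4148, 59535·4148 + 4148·59535) = (7088832449, 493902360)

59535 4148
7088832449 493902360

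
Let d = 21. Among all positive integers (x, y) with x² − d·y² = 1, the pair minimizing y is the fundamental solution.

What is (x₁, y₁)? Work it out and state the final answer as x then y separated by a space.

55 12

[4; 1,1,2,1,1,8] for √21; ℓ=6 ⇒ convergent index 5
i=0: a=4 ⇒ p=4, q=1
i=1: a=1 ⇒ p=5, q=1
i=2: a=1 ⇒ p=9, q=2
i=3: a=2 ⇒ p=23, q=5
i=4: a=1 ⇒ p=32, q=7
i=5: a=1 ⇒ p=55, q=12
(x₁, y₁) = (55, 12);  55² − 21·12² = 1 ✓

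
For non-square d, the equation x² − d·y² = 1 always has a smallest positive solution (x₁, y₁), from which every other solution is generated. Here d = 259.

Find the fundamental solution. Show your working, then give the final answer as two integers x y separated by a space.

d=259: √d = [16; 10,1,2,3,4,3,2,1,10,32] (ℓ=10, even), read p_9/q_9
i=0: a=16 ⇒ p=16, q=1
i=1: a=10 ⇒ p=161, q=10
i=2: a=1 ⇒ p=177, q=11
…
i=5: a=4 ⇒ p=7403, q=460
i=6: a=3 ⇒ p=23931, q=1487
i=7: a=2 ⇒ p=55265, q=3434
i=8: a=1 ⇒ p=79196, q=4921
i=9: a=10 ⇒ p=847225, q=52644
→ (847225, 52644).  Check: 847225²=717790200625, 259·52644²=717790200624, difference 1.

847225 52644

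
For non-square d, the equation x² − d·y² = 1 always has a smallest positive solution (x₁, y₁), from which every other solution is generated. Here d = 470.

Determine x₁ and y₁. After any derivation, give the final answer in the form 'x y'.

d=470: √d = [21; 1,2,8,2,1,42] (ℓ=6, even), read p_5/q_5
k=0  a_k=21  p_k/q_k = 21/1
…
k=2  a_k=2  p_k/q_k = 65/3
k=3  a_k=8  p_k/q_k = 542/25
k=4  a_k=2  p_k/q_k = 1149/53
k=5  a_k=1  p_k/q_k = 1691/78
(x₁, y₁) = (1691, 78);  1691² − 470·78² = 1 ✓

1691 78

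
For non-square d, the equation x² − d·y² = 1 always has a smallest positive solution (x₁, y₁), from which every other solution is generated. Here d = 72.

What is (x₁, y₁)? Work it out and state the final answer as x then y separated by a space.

√72 = [8; 2,16, …], period ℓ=2 (even) → k=1
k=0  a_k=8  p_k/q_k = 8/1
k=1  a_k=2  p_k/q_k = 17/2
fundamental: x₁=17, y₁=2  (since 289 − 72·4 = 1)

17 2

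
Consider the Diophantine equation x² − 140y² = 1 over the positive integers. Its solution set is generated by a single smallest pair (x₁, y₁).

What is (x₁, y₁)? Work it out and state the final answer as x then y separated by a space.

71 6

√140 → a₀=11, period (1,4,1,22); ℓ=4 even so k=3
i=0: a=11 ⇒ p=11, q=1
i=1: a=1 ⇒ p=12, q=1
i=2: a=4 ⇒ p=59, q=5
i=3: a=1 ⇒ p=71, q=6
→ (71, 6).  Check: 71²=5041, 140·6²=5040, difference 1.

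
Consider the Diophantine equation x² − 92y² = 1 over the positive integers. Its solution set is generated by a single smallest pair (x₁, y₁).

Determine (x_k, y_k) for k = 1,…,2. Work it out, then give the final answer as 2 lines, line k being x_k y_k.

√92 = [9; 1,1,2,4,2,1,1,18, …], period ℓ=8 (even) → k=7
step 0: (9, 1)  from 9·(1,0) + (0,1)
…
step 4: (211, 22)  from 4·(48,5) + (19,2)
…
step 6: (681, 71)  from 1·(470,49) + (211,22)
step 7: (1151, 120)  from 1·(681,71) + (470,49)
→ (1151, 120).  Check: 1151²=1324801, 92·120²=1324800, difference 1.
(x_2, y_2) = (1151·1151 + 92·120·120, 1151·120 + 120·1151) = (2649601, 276240)

1151 120
2649601 276240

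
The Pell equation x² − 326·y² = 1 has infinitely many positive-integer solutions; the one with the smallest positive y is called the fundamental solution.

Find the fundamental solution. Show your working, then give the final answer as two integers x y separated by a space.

325 18

√326 → a₀=18, period (18,36); ℓ=2 even so k=1
k=0  a_k=18  p_k/q_k = 18/1
k=1  a_k=18  p_k/q_k = 325/18
→ (325, 18).  Check: 325²=105625, 326·18²=105624, difference 1.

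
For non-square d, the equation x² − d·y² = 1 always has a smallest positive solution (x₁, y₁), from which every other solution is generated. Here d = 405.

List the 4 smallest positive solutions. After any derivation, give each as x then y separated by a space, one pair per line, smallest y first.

√405 → a₀=20, period (8,40); ℓ=2 even so k=1
i=0: a=20 ⇒ p=20, q=1
i=1: a=8 ⇒ p=161, q=8
(x₁, y₁) = (161, 8);  161² − 405·8² = 1 ✓
(161+8√405)^2 = 51841 + 2576√405
(161+8√405)^3 = 16692641 + 829464√405
(161+8√405)^4 = 5374978561 + 267084832√405

161 8
51841 2576
16692641 829464
5374978561 267084832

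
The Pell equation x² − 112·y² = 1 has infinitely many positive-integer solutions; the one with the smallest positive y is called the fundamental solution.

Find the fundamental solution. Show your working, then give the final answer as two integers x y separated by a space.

[10; 1,1,2,1,1,20] for √112; ℓ=6 ⇒ convergent index 5
step 0: (10, 1)  from 10·(1,0) + (0,1)
step 1: (11, 1)  from 1·(10,1) + (1,0)
step 2: (21, 2)  from 1·(11,1) + (10,1)
…
step 4: (74, 7)  from 1·(53,5) + (21,2)
step 5: (127, 12)  from 1·(74,7) + (53,5)
→ (127, 12).  Check: 127²=16129, 112·12²=16128, difference 1.

127 12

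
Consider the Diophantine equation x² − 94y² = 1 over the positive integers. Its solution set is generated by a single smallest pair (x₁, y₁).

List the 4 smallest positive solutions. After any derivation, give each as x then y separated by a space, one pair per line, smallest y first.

[9; 1,2,3,1,1,…,2,1,18] for √94; ℓ=16 ⇒ convergent index 15
i=0: a=9 ⇒ p=9, q=1
…
i=2: a=2 ⇒ p=29, q=3
…
i=4: a=1 ⇒ p=126, q=13
i=5: a=1 ⇒ p=223, q=23
…
i=8: a=8 ⇒ p=12953, q=1336
i=9: a=1 ⇒ p=14417, q=1487
i=10: a=5 ⇒ p=85038, q=8771
i=11: a=1 ⇒ p=99455, q=10258
…
i=13: a=3 ⇒ p=652934, q=67345
i=14: a=2 ⇒ p=1490361, q=153719
i=15: a=1 ⇒ p=2143295, q=221064
(x₁, y₁) = (2143295, 221064);  2143295² − 94·221064² = 1 ✓
(x_2, y_2) = (2143295·2143295 + 94·221064·221064, 2143295·221064 + 221064·2143295) = (9187426914049, 947610731760)
(x_3, y_3) = (2143295·9187426914049 + 94·221064·947610731760, 2143295·947610731760 + 221064·9187426914049) = (39382732335491159615, 4062018686654877336)
(x_4, y_4) = (2143295·39382732335491159615 + 94·221064·4062018686654877336, 2143295·4062018686654877336 + 221064·39382732335491159615) = (168817626601983862467148801, 17412208682026983028992480)

2143295 221064
9187426914049 947610731760
39382732335491159615 4062018686654877336
168817626601983862467148801 17412208682026983028992480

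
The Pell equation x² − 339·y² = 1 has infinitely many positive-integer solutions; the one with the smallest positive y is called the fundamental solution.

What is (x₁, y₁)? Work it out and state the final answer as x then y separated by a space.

97970 5321

√339 = [18; 2,2,2,1,17,1,2,2,2,36, …], period ℓ=10 (even) → k=9
k=0  a_k=18  p_k/q_k = 18/1
…
k=2  a_k=2  p_k/q_k = 92/5
…
k=5  a_k=17  p_k/q_k = 5542/301
…
k=7  a_k=2  p_k/q_k = 17252/937
k=8  a_k=2  p_k/q_k = 40359/2192
k=9  a_k=2  p_k/q_k = 97970/5321
(x₁, y₁) = (97970, 5321);  97970² − 339·5321² = 1 ✓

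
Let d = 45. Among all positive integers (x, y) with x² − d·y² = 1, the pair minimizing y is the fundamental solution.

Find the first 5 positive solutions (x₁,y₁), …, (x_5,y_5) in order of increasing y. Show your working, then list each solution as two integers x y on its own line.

[6; 1,2,2,2,1,12] for √45; ℓ=6 ⇒ convergent index 5
i=0: a=6 ⇒ p=6, q=1
…
i=3: a=2 ⇒ p=47, q=7
i=4: a=2 ⇒ p=114, q=17
i=5: a=1 ⇒ p=161, q=24
(x₁, y₁) = (161, 24);  161² − 45·24² = 1 ✓
k=2:  x_2 = 161·161+45·24·24 = 51841,  y_2 = 161·24+24·161 = 7728
k=3:  x_3 = 161·51841+45·24·7728 = 16692641,  y_3 = 161·7728+24·51841 = 2488392
k=4:  x_4 = 161·16692641+45·24·2488392 = 5374978561,  y_4 = 161·2488392+24·16692641 = 801254496
k=5:  x_5 = 161·5374978561+45·24·801254496 = 1730726404001,  y_5 = 161·801254496+24·5374978561 = 258001459320

161 24
51841 7728
16692641 2488392
5374978561 801254496
1730726404001 258001459320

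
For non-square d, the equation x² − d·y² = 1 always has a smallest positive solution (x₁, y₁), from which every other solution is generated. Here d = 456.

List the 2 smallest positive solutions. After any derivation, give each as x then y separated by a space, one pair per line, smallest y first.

1025 48
2101249 98400

d=456: √d = [21; 2,1,4,1,2,42] (ℓ=6, even), read p_5/q_5
i=0: a=21 ⇒ p=21, q=1
…
i=2: a=1 ⇒ p=64, q=3
i=3: a=4 ⇒ p=299, q=14
i=4: a=1 ⇒ p=363, q=17
i=5: a=2 ⇒ p=1025, q=48
→ (1025, 48).  Check: 1025²=1050625, 456·48²=1050624, difference 1.
(1025+48√456)^2 = 2101249 + 98400√456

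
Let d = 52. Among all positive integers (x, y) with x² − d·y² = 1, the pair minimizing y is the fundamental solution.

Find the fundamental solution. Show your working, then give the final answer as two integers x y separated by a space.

d=52: √d = [7; 4,1,2,1,4,14] (ℓ=6, even), read p_5/q_5
step 0: (7, 1)  from 7·(1,0) + (0,1)
…
step 4: (137, 19)  from 1·(101,14) + (36,5)
step 5: (649, 90)  from 4·(137,19) + (101,14)
→ (649, 90).  Check: 649²=421201, 52·90²=421200, difference 1.

649 90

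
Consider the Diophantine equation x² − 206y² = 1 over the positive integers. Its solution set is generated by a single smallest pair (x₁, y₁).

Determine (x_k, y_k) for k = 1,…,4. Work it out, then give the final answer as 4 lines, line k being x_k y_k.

59535 4148
7088832449 493902360
844067279642895 58808954001052
100503090979990675201 7002382152411359280

√206 → a₀=14, period (2,1,5,14,5,1,2,28); ℓ=8 even so k=7
k=0  a_k=14  p_k/q_k = 14/1
k=1  a_k=2  p_k/q_k = 29/2
k=2  a_k=1  p_k/q_k = 43/3
…
k=4  a_k=14  p_k/q_k = 3459/241
…
k=6  a_k=1  p_k/q_k = 20998/1463
k=7  a_k=2  p_k/q_k = 59535/4148
fundamental: x₁=59535, y₁=4148  (since 3544416225 − 206·17205904 = 1)
k=2:  x_2 = 59535·59535+206·4148·4148 = 7088832449,  y_2 = 59535·4148+4148·59535 = 493902360
k=3:  x_3 = 59535·7088832449+206·4148·493902360 = 844067279642895,  y_3 = 59535·493902360+4148·7088832449 = 58808954001052
k=4:  x_4 = 59535·844067279642895+206·4148·58808954001052 = 100503090979990675201,  y_4 = 59535·58808954001052+4148·844067279642895 = 7002382152411359280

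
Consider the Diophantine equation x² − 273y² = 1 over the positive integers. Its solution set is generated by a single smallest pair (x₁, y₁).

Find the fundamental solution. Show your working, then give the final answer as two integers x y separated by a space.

d=273: √d = [16; 1,1,10,1,1,32] (ℓ=6, even), read p_5/q_5
i=0: a=16 ⇒ p=16, q=1
i=1: a=1 ⇒ p=17, q=1
i=2: a=1 ⇒ p=33, q=2
i=3: a=10 ⇒ p=347, q=21
i=4: a=1 ⇒ p=380, q=23
i=5: a=1 ⇒ p=727, q=44
fundamental: x₁=727, y₁=44  (since 528529 − 273·1936 = 1)

727 44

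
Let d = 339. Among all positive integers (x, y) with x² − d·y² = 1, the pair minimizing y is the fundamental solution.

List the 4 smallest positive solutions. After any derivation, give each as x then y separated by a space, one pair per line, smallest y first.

√339 = [18; 2,2,2,1,17,1,2,2,2,36, …], period ℓ=10 (even) → k=9
k=0  a_k=18  p_k/q_k = 18/1
…
k=6  a_k=1  p_k/q_k = 5855/318
…
k=8  a_k=2  p_k/q_k = 40359/2192
k=9  a_k=2  p_k/q_k = 97970/5321
fundamental: x₁=97970, y₁=5321  (since 9598120900 − 339·28313041 = 1)
k=2:  x_2 = 97970·97970+339·5321·5321 = 19196241799,  y_2 = 97970·5321+5321·97970 = 1042596740
k=3:  x_3 = 97970·19196241799+339·5321·1042596740 = 3761311617998090,  y_3 = 97970·1042596740+5321·19196241799 = 204286405230279
k=4:  x_4 = 97970·3761311617998090+339·5321·204286405230279 = 736991398411349512801,  y_4 = 97970·204286405230279+5321·3761311617998090 = 40027878239778270520

97970 5321
19196241799 1042596740
3761311617998090 204286405230279
736991398411349512801 40027878239778270520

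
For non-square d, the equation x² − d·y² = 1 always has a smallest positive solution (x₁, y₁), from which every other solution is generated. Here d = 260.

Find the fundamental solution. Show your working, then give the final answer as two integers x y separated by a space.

[16; 8,32] for √260; ℓ=2 ⇒ convergent index 1
a_0=16:  p_0=16·1+0=16,  q_0=16·0+1=1
a_1=8:  p_1=8·16+1=129,  q_1=8·1+0=8
→ (129, 8).  Check: 129²=16641, 260·8²=16640, difference 1.

129 8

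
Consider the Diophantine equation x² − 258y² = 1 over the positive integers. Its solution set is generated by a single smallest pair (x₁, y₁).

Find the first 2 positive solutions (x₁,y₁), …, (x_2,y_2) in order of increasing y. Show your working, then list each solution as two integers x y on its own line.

257 16
132097 8224

√258 = [16; 16,32, …], period ℓ=2 (even) → k=1
step 0: (16, 1)  from 16·(1,0) + (0,1)
step 1: (257, 16)  from 16·(16,1) + (1,0)
fundamental: x₁=257, y₁=16  (since 66049 − 258·256 = 1)
(x_2, y_2) = (257·257 + 258·16·16, 257·16 + 16·257) = (132097, 8224)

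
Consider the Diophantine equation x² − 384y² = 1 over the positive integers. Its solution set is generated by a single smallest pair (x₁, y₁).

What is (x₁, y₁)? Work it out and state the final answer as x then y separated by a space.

√384 = [19; 1,1,2,9,2,1,1,38, …], period ℓ=8 (even) → k=7
step 0: (19, 1)  from 19·(1,0) + (0,1)
…
step 2: (39, 2)  from 1·(20,1) + (19,1)
step 3: (98, 5)  from 2·(39,2) + (20,1)
step 4: (921, 47)  from 9·(98,5) + (39,2)
…
step 6: (2861, 146)  from 1·(1940,99) + (921,47)
step 7: (4801, 245)  from 1·(2861,146) + (1940,99)
(x₁, y₁) = (4801, 245);  4801² − 384·245² = 1 ✓

4801 245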